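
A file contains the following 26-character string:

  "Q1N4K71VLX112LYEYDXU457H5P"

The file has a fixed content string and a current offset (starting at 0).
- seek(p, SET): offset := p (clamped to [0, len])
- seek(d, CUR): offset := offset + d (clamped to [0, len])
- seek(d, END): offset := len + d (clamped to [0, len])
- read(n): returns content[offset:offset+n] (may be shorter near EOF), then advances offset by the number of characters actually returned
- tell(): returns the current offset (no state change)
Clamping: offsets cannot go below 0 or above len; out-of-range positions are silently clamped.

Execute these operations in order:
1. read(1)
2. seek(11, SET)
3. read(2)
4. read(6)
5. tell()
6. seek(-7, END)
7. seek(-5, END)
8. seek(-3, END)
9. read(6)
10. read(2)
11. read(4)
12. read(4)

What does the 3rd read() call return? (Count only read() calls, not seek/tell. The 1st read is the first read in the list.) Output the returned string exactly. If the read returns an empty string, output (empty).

Answer: LYEYDX

Derivation:
After 1 (read(1)): returned 'Q', offset=1
After 2 (seek(11, SET)): offset=11
After 3 (read(2)): returned '12', offset=13
After 4 (read(6)): returned 'LYEYDX', offset=19
After 5 (tell()): offset=19
After 6 (seek(-7, END)): offset=19
After 7 (seek(-5, END)): offset=21
After 8 (seek(-3, END)): offset=23
After 9 (read(6)): returned 'H5P', offset=26
After 10 (read(2)): returned '', offset=26
After 11 (read(4)): returned '', offset=26
After 12 (read(4)): returned '', offset=26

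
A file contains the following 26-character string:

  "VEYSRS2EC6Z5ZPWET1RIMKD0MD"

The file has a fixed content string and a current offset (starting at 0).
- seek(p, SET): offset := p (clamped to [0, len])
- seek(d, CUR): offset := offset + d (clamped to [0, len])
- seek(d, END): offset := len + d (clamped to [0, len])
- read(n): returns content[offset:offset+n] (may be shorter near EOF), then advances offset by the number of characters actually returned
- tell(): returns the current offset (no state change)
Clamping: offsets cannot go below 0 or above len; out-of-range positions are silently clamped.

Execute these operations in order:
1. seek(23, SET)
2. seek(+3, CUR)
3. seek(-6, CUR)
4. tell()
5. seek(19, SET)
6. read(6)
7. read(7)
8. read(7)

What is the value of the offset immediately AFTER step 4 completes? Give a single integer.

After 1 (seek(23, SET)): offset=23
After 2 (seek(+3, CUR)): offset=26
After 3 (seek(-6, CUR)): offset=20
After 4 (tell()): offset=20

Answer: 20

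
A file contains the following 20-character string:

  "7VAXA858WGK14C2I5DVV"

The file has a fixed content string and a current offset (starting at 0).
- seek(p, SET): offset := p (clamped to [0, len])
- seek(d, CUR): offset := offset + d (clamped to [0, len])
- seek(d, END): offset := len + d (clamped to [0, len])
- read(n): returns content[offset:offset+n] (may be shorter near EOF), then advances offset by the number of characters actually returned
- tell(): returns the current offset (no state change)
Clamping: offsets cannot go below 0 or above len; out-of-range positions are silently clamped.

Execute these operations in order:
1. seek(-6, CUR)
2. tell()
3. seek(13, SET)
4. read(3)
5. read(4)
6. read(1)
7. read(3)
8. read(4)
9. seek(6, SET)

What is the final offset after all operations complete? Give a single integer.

After 1 (seek(-6, CUR)): offset=0
After 2 (tell()): offset=0
After 3 (seek(13, SET)): offset=13
After 4 (read(3)): returned 'C2I', offset=16
After 5 (read(4)): returned '5DVV', offset=20
After 6 (read(1)): returned '', offset=20
After 7 (read(3)): returned '', offset=20
After 8 (read(4)): returned '', offset=20
After 9 (seek(6, SET)): offset=6

Answer: 6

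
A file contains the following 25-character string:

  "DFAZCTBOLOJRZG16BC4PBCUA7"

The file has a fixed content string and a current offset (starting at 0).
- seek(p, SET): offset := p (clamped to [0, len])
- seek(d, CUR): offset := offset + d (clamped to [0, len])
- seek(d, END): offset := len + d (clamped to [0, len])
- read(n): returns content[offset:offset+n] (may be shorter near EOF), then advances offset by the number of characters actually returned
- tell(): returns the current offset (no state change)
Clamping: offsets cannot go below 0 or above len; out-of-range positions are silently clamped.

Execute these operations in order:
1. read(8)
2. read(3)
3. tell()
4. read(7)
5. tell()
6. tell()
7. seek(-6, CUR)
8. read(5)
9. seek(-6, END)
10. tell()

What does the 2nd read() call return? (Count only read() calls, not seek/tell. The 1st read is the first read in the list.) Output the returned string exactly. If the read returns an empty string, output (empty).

After 1 (read(8)): returned 'DFAZCTBO', offset=8
After 2 (read(3)): returned 'LOJ', offset=11
After 3 (tell()): offset=11
After 4 (read(7)): returned 'RZG16BC', offset=18
After 5 (tell()): offset=18
After 6 (tell()): offset=18
After 7 (seek(-6, CUR)): offset=12
After 8 (read(5)): returned 'ZG16B', offset=17
After 9 (seek(-6, END)): offset=19
After 10 (tell()): offset=19

Answer: LOJ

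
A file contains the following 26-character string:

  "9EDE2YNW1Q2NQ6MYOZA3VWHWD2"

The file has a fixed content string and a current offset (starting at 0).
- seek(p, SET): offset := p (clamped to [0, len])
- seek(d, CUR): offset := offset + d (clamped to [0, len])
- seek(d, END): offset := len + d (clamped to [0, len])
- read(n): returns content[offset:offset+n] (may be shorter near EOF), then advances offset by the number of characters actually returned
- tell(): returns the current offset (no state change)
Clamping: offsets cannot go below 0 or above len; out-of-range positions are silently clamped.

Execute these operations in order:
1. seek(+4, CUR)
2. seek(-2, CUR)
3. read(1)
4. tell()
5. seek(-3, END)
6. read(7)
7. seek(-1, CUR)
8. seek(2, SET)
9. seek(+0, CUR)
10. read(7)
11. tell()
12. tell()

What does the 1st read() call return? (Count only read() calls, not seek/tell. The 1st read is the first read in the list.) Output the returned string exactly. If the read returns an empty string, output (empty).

Answer: D

Derivation:
After 1 (seek(+4, CUR)): offset=4
After 2 (seek(-2, CUR)): offset=2
After 3 (read(1)): returned 'D', offset=3
After 4 (tell()): offset=3
After 5 (seek(-3, END)): offset=23
After 6 (read(7)): returned 'WD2', offset=26
After 7 (seek(-1, CUR)): offset=25
After 8 (seek(2, SET)): offset=2
After 9 (seek(+0, CUR)): offset=2
After 10 (read(7)): returned 'DE2YNW1', offset=9
After 11 (tell()): offset=9
After 12 (tell()): offset=9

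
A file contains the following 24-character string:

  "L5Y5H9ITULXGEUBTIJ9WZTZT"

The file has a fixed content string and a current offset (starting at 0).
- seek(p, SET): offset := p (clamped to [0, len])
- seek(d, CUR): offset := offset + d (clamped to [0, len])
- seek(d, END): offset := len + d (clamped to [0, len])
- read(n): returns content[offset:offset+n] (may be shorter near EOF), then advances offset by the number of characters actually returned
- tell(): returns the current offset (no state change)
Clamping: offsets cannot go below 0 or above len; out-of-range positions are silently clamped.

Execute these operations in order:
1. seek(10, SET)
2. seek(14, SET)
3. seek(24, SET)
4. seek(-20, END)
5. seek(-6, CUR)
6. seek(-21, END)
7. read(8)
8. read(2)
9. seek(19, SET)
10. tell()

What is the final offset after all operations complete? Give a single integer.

Answer: 19

Derivation:
After 1 (seek(10, SET)): offset=10
After 2 (seek(14, SET)): offset=14
After 3 (seek(24, SET)): offset=24
After 4 (seek(-20, END)): offset=4
After 5 (seek(-6, CUR)): offset=0
After 6 (seek(-21, END)): offset=3
After 7 (read(8)): returned '5H9ITULX', offset=11
After 8 (read(2)): returned 'GE', offset=13
After 9 (seek(19, SET)): offset=19
After 10 (tell()): offset=19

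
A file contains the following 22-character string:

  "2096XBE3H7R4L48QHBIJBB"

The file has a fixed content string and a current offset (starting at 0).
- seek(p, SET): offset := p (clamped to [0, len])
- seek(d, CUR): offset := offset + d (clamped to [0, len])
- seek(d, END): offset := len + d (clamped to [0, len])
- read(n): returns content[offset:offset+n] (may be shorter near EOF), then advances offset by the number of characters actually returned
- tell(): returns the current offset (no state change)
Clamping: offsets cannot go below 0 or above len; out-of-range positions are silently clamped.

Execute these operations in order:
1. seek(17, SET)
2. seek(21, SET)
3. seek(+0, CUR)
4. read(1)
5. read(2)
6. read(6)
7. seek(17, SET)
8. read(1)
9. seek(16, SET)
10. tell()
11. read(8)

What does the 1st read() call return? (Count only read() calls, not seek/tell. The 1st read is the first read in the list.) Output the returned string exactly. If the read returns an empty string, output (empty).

After 1 (seek(17, SET)): offset=17
After 2 (seek(21, SET)): offset=21
After 3 (seek(+0, CUR)): offset=21
After 4 (read(1)): returned 'B', offset=22
After 5 (read(2)): returned '', offset=22
After 6 (read(6)): returned '', offset=22
After 7 (seek(17, SET)): offset=17
After 8 (read(1)): returned 'B', offset=18
After 9 (seek(16, SET)): offset=16
After 10 (tell()): offset=16
After 11 (read(8)): returned 'HBIJBB', offset=22

Answer: B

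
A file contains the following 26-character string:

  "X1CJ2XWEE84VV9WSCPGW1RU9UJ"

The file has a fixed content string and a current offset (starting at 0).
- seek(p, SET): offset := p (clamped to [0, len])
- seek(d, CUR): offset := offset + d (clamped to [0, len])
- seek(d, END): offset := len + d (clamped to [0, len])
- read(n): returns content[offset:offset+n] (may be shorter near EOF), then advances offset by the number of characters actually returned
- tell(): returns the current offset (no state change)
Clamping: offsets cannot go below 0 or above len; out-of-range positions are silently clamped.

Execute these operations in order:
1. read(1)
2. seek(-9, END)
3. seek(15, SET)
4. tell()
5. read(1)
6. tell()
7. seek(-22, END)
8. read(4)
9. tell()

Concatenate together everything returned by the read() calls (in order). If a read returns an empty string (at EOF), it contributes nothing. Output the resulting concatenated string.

After 1 (read(1)): returned 'X', offset=1
After 2 (seek(-9, END)): offset=17
After 3 (seek(15, SET)): offset=15
After 4 (tell()): offset=15
After 5 (read(1)): returned 'S', offset=16
After 6 (tell()): offset=16
After 7 (seek(-22, END)): offset=4
After 8 (read(4)): returned '2XWE', offset=8
After 9 (tell()): offset=8

Answer: XS2XWE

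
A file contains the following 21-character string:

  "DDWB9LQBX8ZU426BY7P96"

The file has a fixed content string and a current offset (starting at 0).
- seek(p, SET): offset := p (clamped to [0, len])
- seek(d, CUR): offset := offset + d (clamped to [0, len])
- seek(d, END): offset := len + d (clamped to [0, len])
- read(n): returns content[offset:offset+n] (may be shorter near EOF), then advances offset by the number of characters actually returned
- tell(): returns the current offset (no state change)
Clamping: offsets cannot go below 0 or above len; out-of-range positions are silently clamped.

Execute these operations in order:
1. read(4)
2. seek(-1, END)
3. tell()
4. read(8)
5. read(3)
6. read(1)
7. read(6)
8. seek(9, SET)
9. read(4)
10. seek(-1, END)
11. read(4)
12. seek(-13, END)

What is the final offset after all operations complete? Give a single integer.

After 1 (read(4)): returned 'DDWB', offset=4
After 2 (seek(-1, END)): offset=20
After 3 (tell()): offset=20
After 4 (read(8)): returned '6', offset=21
After 5 (read(3)): returned '', offset=21
After 6 (read(1)): returned '', offset=21
After 7 (read(6)): returned '', offset=21
After 8 (seek(9, SET)): offset=9
After 9 (read(4)): returned '8ZU4', offset=13
After 10 (seek(-1, END)): offset=20
After 11 (read(4)): returned '6', offset=21
After 12 (seek(-13, END)): offset=8

Answer: 8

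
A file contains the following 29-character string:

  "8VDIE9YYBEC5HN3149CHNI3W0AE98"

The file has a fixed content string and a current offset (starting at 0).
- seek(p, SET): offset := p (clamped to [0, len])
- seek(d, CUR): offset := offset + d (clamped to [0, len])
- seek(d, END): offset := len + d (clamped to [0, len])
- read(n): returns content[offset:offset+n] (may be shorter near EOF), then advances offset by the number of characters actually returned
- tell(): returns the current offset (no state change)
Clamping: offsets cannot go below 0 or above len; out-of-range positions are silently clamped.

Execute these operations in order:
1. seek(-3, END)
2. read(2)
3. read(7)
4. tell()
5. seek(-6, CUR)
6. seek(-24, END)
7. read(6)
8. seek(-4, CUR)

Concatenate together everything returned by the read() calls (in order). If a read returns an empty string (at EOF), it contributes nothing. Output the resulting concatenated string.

Answer: E989YYBEC

Derivation:
After 1 (seek(-3, END)): offset=26
After 2 (read(2)): returned 'E9', offset=28
After 3 (read(7)): returned '8', offset=29
After 4 (tell()): offset=29
After 5 (seek(-6, CUR)): offset=23
After 6 (seek(-24, END)): offset=5
After 7 (read(6)): returned '9YYBEC', offset=11
After 8 (seek(-4, CUR)): offset=7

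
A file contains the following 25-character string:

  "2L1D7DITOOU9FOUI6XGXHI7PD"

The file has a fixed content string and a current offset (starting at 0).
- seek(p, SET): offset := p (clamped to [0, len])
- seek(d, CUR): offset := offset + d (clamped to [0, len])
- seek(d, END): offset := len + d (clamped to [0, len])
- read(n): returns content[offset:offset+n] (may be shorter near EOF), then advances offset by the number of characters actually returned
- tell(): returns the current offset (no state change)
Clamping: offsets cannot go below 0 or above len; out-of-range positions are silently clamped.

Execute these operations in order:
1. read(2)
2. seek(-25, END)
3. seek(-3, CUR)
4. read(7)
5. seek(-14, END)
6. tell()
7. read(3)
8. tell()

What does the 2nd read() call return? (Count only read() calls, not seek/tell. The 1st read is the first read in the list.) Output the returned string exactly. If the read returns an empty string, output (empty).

Answer: 2L1D7DI

Derivation:
After 1 (read(2)): returned '2L', offset=2
After 2 (seek(-25, END)): offset=0
After 3 (seek(-3, CUR)): offset=0
After 4 (read(7)): returned '2L1D7DI', offset=7
After 5 (seek(-14, END)): offset=11
After 6 (tell()): offset=11
After 7 (read(3)): returned '9FO', offset=14
After 8 (tell()): offset=14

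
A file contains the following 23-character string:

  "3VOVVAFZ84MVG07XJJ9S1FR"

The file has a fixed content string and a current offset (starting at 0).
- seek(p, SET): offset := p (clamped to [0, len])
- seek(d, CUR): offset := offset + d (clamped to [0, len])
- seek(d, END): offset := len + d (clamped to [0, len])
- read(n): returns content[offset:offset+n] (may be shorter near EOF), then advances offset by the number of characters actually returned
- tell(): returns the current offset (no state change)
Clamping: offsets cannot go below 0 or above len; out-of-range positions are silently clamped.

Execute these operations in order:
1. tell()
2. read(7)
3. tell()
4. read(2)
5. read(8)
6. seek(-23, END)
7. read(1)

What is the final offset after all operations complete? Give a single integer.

Answer: 1

Derivation:
After 1 (tell()): offset=0
After 2 (read(7)): returned '3VOVVAF', offset=7
After 3 (tell()): offset=7
After 4 (read(2)): returned 'Z8', offset=9
After 5 (read(8)): returned '4MVG07XJ', offset=17
After 6 (seek(-23, END)): offset=0
After 7 (read(1)): returned '3', offset=1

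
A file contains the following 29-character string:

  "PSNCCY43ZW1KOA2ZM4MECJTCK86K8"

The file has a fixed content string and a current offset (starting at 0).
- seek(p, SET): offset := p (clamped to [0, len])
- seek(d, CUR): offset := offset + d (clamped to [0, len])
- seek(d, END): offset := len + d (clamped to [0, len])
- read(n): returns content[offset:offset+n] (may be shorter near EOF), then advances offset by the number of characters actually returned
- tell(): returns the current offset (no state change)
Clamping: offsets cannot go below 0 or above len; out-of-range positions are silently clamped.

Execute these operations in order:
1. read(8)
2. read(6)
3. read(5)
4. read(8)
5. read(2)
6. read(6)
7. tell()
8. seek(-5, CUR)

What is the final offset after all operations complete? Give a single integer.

After 1 (read(8)): returned 'PSNCCY43', offset=8
After 2 (read(6)): returned 'ZW1KOA', offset=14
After 3 (read(5)): returned '2ZM4M', offset=19
After 4 (read(8)): returned 'ECJTCK86', offset=27
After 5 (read(2)): returned 'K8', offset=29
After 6 (read(6)): returned '', offset=29
After 7 (tell()): offset=29
After 8 (seek(-5, CUR)): offset=24

Answer: 24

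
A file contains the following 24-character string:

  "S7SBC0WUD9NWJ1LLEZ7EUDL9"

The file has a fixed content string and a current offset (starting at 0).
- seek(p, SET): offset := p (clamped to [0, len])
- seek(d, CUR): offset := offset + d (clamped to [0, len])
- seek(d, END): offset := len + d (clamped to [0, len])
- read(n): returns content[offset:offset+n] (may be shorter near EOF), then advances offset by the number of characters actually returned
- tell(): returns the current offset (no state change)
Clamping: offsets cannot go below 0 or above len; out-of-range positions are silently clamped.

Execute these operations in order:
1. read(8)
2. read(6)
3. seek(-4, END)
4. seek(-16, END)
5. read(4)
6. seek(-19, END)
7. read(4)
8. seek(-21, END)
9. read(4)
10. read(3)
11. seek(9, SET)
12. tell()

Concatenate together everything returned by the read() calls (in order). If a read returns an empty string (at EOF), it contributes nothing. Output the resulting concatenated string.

Answer: S7SBC0WUD9NWJ1D9NW0WUDBC0WUD9

Derivation:
After 1 (read(8)): returned 'S7SBC0WU', offset=8
After 2 (read(6)): returned 'D9NWJ1', offset=14
After 3 (seek(-4, END)): offset=20
After 4 (seek(-16, END)): offset=8
After 5 (read(4)): returned 'D9NW', offset=12
After 6 (seek(-19, END)): offset=5
After 7 (read(4)): returned '0WUD', offset=9
After 8 (seek(-21, END)): offset=3
After 9 (read(4)): returned 'BC0W', offset=7
After 10 (read(3)): returned 'UD9', offset=10
After 11 (seek(9, SET)): offset=9
After 12 (tell()): offset=9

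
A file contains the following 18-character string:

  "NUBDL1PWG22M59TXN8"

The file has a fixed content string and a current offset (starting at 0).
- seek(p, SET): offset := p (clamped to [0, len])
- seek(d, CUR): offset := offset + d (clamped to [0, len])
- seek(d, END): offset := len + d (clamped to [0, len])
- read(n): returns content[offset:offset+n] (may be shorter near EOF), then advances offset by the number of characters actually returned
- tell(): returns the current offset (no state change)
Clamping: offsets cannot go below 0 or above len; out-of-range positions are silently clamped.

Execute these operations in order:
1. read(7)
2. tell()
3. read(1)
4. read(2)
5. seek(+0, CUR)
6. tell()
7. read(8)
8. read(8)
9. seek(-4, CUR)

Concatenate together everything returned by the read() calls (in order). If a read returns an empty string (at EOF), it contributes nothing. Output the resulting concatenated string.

After 1 (read(7)): returned 'NUBDL1P', offset=7
After 2 (tell()): offset=7
After 3 (read(1)): returned 'W', offset=8
After 4 (read(2)): returned 'G2', offset=10
After 5 (seek(+0, CUR)): offset=10
After 6 (tell()): offset=10
After 7 (read(8)): returned '2M59TXN8', offset=18
After 8 (read(8)): returned '', offset=18
After 9 (seek(-4, CUR)): offset=14

Answer: NUBDL1PWG22M59TXN8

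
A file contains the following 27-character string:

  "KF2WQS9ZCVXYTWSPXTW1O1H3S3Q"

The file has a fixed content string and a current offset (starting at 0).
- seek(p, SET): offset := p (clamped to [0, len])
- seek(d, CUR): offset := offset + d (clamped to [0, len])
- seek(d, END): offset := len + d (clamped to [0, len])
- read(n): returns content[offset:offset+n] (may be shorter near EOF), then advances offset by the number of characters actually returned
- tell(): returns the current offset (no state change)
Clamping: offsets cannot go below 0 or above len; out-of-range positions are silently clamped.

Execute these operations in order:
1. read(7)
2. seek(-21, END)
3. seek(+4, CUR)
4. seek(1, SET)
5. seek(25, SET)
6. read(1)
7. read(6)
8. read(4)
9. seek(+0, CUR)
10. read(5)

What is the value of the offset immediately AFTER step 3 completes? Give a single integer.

After 1 (read(7)): returned 'KF2WQS9', offset=7
After 2 (seek(-21, END)): offset=6
After 3 (seek(+4, CUR)): offset=10

Answer: 10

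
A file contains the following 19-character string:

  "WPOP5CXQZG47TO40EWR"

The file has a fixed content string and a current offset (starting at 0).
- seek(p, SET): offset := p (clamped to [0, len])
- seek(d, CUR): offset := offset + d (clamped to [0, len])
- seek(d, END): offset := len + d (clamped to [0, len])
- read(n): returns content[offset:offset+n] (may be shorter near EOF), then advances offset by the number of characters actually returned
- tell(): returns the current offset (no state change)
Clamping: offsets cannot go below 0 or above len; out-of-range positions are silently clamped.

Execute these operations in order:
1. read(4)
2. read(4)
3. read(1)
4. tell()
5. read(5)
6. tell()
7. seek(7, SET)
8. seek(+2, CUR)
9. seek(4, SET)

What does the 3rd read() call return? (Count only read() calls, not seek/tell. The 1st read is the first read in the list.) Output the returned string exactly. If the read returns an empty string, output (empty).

Answer: Z

Derivation:
After 1 (read(4)): returned 'WPOP', offset=4
After 2 (read(4)): returned '5CXQ', offset=8
After 3 (read(1)): returned 'Z', offset=9
After 4 (tell()): offset=9
After 5 (read(5)): returned 'G47TO', offset=14
After 6 (tell()): offset=14
After 7 (seek(7, SET)): offset=7
After 8 (seek(+2, CUR)): offset=9
After 9 (seek(4, SET)): offset=4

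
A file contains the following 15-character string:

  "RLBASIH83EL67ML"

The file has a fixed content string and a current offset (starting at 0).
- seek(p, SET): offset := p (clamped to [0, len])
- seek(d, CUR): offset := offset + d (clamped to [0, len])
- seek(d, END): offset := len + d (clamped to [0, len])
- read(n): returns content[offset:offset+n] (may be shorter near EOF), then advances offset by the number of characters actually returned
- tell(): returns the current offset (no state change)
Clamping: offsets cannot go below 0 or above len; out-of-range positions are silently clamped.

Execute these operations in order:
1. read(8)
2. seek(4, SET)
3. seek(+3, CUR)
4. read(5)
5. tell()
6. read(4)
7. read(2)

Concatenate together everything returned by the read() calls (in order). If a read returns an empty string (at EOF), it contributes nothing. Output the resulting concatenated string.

Answer: RLBASIH883EL67ML

Derivation:
After 1 (read(8)): returned 'RLBASIH8', offset=8
After 2 (seek(4, SET)): offset=4
After 3 (seek(+3, CUR)): offset=7
After 4 (read(5)): returned '83EL6', offset=12
After 5 (tell()): offset=12
After 6 (read(4)): returned '7ML', offset=15
After 7 (read(2)): returned '', offset=15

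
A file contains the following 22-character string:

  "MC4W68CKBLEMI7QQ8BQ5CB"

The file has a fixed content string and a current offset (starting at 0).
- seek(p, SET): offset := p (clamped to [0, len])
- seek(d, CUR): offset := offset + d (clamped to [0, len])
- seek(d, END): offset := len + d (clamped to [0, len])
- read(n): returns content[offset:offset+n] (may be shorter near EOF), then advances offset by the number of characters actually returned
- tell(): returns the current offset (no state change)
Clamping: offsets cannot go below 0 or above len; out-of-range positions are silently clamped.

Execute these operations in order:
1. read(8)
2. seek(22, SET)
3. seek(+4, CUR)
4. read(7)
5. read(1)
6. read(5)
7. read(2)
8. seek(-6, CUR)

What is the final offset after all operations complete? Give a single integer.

Answer: 16

Derivation:
After 1 (read(8)): returned 'MC4W68CK', offset=8
After 2 (seek(22, SET)): offset=22
After 3 (seek(+4, CUR)): offset=22
After 4 (read(7)): returned '', offset=22
After 5 (read(1)): returned '', offset=22
After 6 (read(5)): returned '', offset=22
After 7 (read(2)): returned '', offset=22
After 8 (seek(-6, CUR)): offset=16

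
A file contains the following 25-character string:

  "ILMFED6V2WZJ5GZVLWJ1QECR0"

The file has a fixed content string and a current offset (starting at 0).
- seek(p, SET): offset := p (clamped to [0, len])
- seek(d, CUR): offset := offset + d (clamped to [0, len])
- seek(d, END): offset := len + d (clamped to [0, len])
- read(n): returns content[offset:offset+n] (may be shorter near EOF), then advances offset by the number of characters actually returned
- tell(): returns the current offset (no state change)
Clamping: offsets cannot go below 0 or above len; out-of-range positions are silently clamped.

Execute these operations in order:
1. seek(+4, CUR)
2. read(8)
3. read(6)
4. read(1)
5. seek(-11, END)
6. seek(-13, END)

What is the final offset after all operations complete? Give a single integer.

After 1 (seek(+4, CUR)): offset=4
After 2 (read(8)): returned 'ED6V2WZJ', offset=12
After 3 (read(6)): returned '5GZVLW', offset=18
After 4 (read(1)): returned 'J', offset=19
After 5 (seek(-11, END)): offset=14
After 6 (seek(-13, END)): offset=12

Answer: 12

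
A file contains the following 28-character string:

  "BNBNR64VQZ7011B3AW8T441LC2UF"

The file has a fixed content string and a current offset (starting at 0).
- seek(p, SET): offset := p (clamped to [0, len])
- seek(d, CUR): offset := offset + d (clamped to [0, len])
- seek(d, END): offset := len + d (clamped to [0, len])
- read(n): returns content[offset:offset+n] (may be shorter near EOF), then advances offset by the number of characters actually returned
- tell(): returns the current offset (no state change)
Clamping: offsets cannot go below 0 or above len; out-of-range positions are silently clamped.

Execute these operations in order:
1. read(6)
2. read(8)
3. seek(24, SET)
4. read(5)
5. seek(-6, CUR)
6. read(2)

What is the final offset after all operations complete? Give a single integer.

After 1 (read(6)): returned 'BNBNR6', offset=6
After 2 (read(8)): returned '4VQZ7011', offset=14
After 3 (seek(24, SET)): offset=24
After 4 (read(5)): returned 'C2UF', offset=28
After 5 (seek(-6, CUR)): offset=22
After 6 (read(2)): returned '1L', offset=24

Answer: 24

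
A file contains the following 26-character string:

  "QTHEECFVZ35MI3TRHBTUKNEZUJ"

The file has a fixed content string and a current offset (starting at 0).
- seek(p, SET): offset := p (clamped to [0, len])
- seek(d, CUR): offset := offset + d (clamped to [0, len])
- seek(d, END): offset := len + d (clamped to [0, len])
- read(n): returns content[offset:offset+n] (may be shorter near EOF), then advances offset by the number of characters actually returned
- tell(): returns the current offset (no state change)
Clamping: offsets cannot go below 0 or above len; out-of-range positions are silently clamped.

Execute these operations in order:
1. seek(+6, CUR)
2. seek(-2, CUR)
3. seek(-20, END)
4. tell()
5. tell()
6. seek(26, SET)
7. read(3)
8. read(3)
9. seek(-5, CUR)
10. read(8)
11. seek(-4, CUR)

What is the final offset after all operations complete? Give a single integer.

Answer: 22

Derivation:
After 1 (seek(+6, CUR)): offset=6
After 2 (seek(-2, CUR)): offset=4
After 3 (seek(-20, END)): offset=6
After 4 (tell()): offset=6
After 5 (tell()): offset=6
After 6 (seek(26, SET)): offset=26
After 7 (read(3)): returned '', offset=26
After 8 (read(3)): returned '', offset=26
After 9 (seek(-5, CUR)): offset=21
After 10 (read(8)): returned 'NEZUJ', offset=26
After 11 (seek(-4, CUR)): offset=22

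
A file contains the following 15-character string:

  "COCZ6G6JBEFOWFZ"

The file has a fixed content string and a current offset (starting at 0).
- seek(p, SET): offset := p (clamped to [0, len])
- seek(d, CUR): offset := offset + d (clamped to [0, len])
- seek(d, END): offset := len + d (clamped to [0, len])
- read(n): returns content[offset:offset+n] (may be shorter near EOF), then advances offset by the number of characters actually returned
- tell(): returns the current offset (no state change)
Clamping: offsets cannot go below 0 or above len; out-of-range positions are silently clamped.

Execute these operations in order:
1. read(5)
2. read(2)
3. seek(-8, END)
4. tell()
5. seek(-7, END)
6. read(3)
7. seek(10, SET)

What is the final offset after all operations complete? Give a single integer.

After 1 (read(5)): returned 'COCZ6', offset=5
After 2 (read(2)): returned 'G6', offset=7
After 3 (seek(-8, END)): offset=7
After 4 (tell()): offset=7
After 5 (seek(-7, END)): offset=8
After 6 (read(3)): returned 'BEF', offset=11
After 7 (seek(10, SET)): offset=10

Answer: 10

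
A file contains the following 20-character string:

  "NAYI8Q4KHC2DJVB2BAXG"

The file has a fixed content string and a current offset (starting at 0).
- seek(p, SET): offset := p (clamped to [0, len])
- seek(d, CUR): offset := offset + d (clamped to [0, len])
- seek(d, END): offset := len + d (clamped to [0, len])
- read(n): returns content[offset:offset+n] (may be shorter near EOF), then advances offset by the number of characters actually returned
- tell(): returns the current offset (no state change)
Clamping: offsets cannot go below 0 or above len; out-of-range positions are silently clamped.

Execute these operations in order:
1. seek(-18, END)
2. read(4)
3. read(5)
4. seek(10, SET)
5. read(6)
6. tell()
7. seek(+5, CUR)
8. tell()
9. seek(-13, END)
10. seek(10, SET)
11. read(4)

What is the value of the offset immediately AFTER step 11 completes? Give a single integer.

After 1 (seek(-18, END)): offset=2
After 2 (read(4)): returned 'YI8Q', offset=6
After 3 (read(5)): returned '4KHC2', offset=11
After 4 (seek(10, SET)): offset=10
After 5 (read(6)): returned '2DJVB2', offset=16
After 6 (tell()): offset=16
After 7 (seek(+5, CUR)): offset=20
After 8 (tell()): offset=20
After 9 (seek(-13, END)): offset=7
After 10 (seek(10, SET)): offset=10
After 11 (read(4)): returned '2DJV', offset=14

Answer: 14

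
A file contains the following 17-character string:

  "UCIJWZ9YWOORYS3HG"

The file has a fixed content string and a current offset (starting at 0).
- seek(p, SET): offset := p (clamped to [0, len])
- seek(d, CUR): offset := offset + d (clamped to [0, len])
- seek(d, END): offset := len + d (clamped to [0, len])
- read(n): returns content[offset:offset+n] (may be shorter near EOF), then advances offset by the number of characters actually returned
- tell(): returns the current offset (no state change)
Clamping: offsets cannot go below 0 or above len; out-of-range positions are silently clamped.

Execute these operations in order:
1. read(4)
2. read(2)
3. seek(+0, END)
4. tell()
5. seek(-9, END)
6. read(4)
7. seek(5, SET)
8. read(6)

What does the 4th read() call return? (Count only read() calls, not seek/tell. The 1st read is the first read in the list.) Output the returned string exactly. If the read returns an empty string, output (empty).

After 1 (read(4)): returned 'UCIJ', offset=4
After 2 (read(2)): returned 'WZ', offset=6
After 3 (seek(+0, END)): offset=17
After 4 (tell()): offset=17
After 5 (seek(-9, END)): offset=8
After 6 (read(4)): returned 'WOOR', offset=12
After 7 (seek(5, SET)): offset=5
After 8 (read(6)): returned 'Z9YWOO', offset=11

Answer: Z9YWOO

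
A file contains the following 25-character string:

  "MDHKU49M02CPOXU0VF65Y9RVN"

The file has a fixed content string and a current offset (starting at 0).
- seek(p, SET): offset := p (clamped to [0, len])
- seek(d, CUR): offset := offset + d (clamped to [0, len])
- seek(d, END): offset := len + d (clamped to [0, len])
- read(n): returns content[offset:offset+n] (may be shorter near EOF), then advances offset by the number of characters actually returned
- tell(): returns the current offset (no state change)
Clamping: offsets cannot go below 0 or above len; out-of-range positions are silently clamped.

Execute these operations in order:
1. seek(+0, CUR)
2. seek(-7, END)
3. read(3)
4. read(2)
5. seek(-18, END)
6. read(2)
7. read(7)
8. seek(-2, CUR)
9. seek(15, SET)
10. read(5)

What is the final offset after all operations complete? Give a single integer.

After 1 (seek(+0, CUR)): offset=0
After 2 (seek(-7, END)): offset=18
After 3 (read(3)): returned '65Y', offset=21
After 4 (read(2)): returned '9R', offset=23
After 5 (seek(-18, END)): offset=7
After 6 (read(2)): returned 'M0', offset=9
After 7 (read(7)): returned '2CPOXU0', offset=16
After 8 (seek(-2, CUR)): offset=14
After 9 (seek(15, SET)): offset=15
After 10 (read(5)): returned '0VF65', offset=20

Answer: 20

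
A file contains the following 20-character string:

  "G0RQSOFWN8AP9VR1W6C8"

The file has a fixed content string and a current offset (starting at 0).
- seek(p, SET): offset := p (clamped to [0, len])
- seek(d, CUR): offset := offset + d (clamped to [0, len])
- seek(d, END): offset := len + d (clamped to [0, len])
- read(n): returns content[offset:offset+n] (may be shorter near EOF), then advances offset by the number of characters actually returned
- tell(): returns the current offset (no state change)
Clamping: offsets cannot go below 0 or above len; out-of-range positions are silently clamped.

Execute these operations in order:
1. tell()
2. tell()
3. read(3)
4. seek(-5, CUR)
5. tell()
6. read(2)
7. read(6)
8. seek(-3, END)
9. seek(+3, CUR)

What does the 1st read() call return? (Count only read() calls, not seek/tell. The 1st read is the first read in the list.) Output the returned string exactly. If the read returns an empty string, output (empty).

Answer: G0R

Derivation:
After 1 (tell()): offset=0
After 2 (tell()): offset=0
After 3 (read(3)): returned 'G0R', offset=3
After 4 (seek(-5, CUR)): offset=0
After 5 (tell()): offset=0
After 6 (read(2)): returned 'G0', offset=2
After 7 (read(6)): returned 'RQSOFW', offset=8
After 8 (seek(-3, END)): offset=17
After 9 (seek(+3, CUR)): offset=20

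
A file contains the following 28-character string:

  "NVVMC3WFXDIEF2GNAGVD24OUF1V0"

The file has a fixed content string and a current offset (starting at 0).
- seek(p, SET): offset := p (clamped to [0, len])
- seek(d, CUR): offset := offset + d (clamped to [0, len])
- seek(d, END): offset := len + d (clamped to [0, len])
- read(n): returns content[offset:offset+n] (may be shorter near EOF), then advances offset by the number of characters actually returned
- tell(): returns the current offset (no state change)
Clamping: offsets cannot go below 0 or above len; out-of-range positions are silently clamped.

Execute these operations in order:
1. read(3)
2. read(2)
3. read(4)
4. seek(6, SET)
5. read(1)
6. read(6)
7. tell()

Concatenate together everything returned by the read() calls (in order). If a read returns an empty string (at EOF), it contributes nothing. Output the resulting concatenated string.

Answer: NVVMC3WFXWFXDIEF

Derivation:
After 1 (read(3)): returned 'NVV', offset=3
After 2 (read(2)): returned 'MC', offset=5
After 3 (read(4)): returned '3WFX', offset=9
After 4 (seek(6, SET)): offset=6
After 5 (read(1)): returned 'W', offset=7
After 6 (read(6)): returned 'FXDIEF', offset=13
After 7 (tell()): offset=13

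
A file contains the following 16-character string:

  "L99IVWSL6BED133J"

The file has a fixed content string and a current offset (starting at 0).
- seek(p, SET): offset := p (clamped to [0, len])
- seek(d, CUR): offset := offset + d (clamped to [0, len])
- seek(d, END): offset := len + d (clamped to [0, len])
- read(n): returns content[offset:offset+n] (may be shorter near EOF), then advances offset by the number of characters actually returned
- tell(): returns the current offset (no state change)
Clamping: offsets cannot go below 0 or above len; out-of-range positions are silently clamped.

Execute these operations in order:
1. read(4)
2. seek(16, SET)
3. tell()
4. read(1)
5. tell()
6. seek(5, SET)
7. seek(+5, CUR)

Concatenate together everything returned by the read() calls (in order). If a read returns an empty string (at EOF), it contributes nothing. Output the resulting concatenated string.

Answer: L99I

Derivation:
After 1 (read(4)): returned 'L99I', offset=4
After 2 (seek(16, SET)): offset=16
After 3 (tell()): offset=16
After 4 (read(1)): returned '', offset=16
After 5 (tell()): offset=16
After 6 (seek(5, SET)): offset=5
After 7 (seek(+5, CUR)): offset=10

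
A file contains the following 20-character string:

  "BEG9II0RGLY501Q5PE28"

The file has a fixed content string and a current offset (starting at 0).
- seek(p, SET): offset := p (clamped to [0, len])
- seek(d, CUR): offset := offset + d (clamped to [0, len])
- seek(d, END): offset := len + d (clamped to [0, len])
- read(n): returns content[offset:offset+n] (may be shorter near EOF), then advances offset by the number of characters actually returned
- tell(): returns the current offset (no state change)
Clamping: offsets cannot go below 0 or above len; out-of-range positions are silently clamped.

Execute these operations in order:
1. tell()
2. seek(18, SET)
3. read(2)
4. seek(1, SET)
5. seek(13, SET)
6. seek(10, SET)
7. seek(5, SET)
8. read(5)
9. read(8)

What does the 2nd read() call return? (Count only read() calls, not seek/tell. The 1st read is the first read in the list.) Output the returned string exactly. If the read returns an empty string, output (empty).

Answer: I0RGL

Derivation:
After 1 (tell()): offset=0
After 2 (seek(18, SET)): offset=18
After 3 (read(2)): returned '28', offset=20
After 4 (seek(1, SET)): offset=1
After 5 (seek(13, SET)): offset=13
After 6 (seek(10, SET)): offset=10
After 7 (seek(5, SET)): offset=5
After 8 (read(5)): returned 'I0RGL', offset=10
After 9 (read(8)): returned 'Y501Q5PE', offset=18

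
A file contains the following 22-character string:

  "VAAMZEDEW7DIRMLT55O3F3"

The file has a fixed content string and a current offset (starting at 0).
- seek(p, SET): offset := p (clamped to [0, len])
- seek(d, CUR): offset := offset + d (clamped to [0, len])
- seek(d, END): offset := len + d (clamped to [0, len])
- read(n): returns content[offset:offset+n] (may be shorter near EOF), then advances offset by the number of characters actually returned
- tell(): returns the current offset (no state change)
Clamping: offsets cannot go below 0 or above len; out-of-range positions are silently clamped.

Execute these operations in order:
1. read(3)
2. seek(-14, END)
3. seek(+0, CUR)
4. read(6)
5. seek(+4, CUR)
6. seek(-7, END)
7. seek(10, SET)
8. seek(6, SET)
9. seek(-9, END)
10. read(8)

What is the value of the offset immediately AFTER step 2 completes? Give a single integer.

Answer: 8

Derivation:
After 1 (read(3)): returned 'VAA', offset=3
After 2 (seek(-14, END)): offset=8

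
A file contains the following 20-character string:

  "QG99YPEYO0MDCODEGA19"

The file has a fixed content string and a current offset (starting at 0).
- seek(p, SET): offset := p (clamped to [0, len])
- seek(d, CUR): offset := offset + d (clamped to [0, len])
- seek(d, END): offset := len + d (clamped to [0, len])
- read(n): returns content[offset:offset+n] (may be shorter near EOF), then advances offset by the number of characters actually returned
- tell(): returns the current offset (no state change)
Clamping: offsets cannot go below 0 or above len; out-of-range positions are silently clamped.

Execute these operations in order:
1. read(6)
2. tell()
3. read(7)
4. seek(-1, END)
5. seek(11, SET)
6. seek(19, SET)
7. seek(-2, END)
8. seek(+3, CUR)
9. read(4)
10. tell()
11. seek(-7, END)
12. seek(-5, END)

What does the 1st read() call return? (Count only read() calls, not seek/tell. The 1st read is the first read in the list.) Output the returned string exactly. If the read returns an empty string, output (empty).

After 1 (read(6)): returned 'QG99YP', offset=6
After 2 (tell()): offset=6
After 3 (read(7)): returned 'EYO0MDC', offset=13
After 4 (seek(-1, END)): offset=19
After 5 (seek(11, SET)): offset=11
After 6 (seek(19, SET)): offset=19
After 7 (seek(-2, END)): offset=18
After 8 (seek(+3, CUR)): offset=20
After 9 (read(4)): returned '', offset=20
After 10 (tell()): offset=20
After 11 (seek(-7, END)): offset=13
After 12 (seek(-5, END)): offset=15

Answer: QG99YP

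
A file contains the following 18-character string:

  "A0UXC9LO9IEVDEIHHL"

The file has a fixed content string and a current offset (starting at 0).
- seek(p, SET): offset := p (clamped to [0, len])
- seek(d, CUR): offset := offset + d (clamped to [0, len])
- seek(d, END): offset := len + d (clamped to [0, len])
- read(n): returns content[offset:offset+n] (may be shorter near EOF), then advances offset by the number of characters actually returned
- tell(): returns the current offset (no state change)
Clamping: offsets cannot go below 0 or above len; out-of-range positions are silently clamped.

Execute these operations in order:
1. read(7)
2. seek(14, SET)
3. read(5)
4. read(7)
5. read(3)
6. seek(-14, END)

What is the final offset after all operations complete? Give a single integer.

After 1 (read(7)): returned 'A0UXC9L', offset=7
After 2 (seek(14, SET)): offset=14
After 3 (read(5)): returned 'IHHL', offset=18
After 4 (read(7)): returned '', offset=18
After 5 (read(3)): returned '', offset=18
After 6 (seek(-14, END)): offset=4

Answer: 4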